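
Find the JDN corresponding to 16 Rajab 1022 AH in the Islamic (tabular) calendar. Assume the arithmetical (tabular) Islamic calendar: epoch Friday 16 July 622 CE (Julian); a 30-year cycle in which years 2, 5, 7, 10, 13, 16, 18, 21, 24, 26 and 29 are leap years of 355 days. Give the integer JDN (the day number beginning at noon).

Equivalently 1 September 1613 (Gregorian).
JDN 2451545 is 1 January 2000 CE (Gregorian); the target day is −141105 days from there, so JDN = 2310440.

2310440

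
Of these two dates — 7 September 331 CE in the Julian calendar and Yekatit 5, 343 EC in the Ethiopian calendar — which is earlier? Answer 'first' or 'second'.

The two dates have Julian Day Numbers 1842205 and 1849290 respectively.
Since 1842205 < 1849290, the first date comes first.

first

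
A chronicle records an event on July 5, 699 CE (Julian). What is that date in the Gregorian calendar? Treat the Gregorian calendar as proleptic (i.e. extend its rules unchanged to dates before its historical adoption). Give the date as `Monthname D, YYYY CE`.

July 8, 699 CE

For dates in this range the Gregorian date is 3 days ahead of the Julian.
5 July 699 Julian + 3 days → 8 July 699 Gregorian.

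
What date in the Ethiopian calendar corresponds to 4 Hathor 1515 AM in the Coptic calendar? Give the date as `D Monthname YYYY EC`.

Julian Day Number of the source date = 2378081.
Converting JDN 2378081 to the Ethiopian calendar gives 4 Hidar 1791 EC.

4 Hidar 1791 EC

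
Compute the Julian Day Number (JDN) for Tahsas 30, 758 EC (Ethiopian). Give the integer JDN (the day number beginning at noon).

2000834

In the proleptic Gregorian calendar the same day is 30 December 765.
JDN 2400001 is 17 November 1858 CE (Gregorian), MJD 0; the target day is −399167 days from there, so JDN = 2000834.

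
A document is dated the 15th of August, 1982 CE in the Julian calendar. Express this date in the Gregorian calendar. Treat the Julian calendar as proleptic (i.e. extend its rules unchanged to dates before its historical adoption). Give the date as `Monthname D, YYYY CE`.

The Julian–Gregorian offset here is 13 days (Julian trailing).
15 August 1982 Julian + 13 days → 28 August 1982 Gregorian.

August 28, 1982 CE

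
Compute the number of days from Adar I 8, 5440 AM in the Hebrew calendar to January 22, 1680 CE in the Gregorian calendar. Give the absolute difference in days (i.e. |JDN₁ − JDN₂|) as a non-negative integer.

17

JDN of the first date = 2334706.
JDN of the second date = 2334689.
|2334689 − 2334706| = 17.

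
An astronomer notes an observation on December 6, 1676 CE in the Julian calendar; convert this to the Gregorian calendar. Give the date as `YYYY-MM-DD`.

At this point the Julian calendar is 10 days behind the Gregorian.
6 December 1676 Julian + 10 days → 16 December 1676 Gregorian.

1676-12-16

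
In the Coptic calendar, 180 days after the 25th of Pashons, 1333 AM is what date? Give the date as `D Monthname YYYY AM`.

The starting date is JDN 2311807; 2311807 + 180 = 2311987.
JDN 2311987 corresponds to 20 Hathor 1334 AM.

20 Hathor 1334 AM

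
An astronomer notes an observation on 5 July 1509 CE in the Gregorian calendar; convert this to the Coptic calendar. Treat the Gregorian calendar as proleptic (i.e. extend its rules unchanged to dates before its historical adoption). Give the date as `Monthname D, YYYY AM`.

Epip 1, 1225 AM

Both dates share Julian Day Number 2272396; in the Coptic calendar that is 1 Epip 1225 AM.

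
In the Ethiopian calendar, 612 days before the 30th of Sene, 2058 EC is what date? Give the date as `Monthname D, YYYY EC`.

The starting date is JDN 2475839; 2475839 − 612 = 2475227.
JDN 2475227 corresponds to Tikimt 23, 2057 EC.

Tikimt 23, 2057 EC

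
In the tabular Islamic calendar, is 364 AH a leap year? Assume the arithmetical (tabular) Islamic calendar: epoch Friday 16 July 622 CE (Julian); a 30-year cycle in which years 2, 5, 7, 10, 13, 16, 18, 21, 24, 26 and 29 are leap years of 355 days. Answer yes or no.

no

Year 364 AH is year 4 of its 30-year cycle; leap positions are 2, 5, 7, 10, 13, 16, 18, 21, 24, 26, 29, so it is a common year (354 days).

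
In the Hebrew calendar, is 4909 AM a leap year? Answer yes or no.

no

Hebrew year 4909 is year 7 of its 19-year Metonic cycle; leap years are at positions 3, 6, 8, 11, 14, 17, 19, so it is a common year (12 months).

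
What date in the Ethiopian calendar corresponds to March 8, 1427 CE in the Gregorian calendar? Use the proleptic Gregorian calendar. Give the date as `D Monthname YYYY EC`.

Julian Day Number of the source date = 2242327.
Converting JDN 2242327 to the Ethiopian calendar gives 3 Megabit 1419 EC.

3 Megabit 1419 EC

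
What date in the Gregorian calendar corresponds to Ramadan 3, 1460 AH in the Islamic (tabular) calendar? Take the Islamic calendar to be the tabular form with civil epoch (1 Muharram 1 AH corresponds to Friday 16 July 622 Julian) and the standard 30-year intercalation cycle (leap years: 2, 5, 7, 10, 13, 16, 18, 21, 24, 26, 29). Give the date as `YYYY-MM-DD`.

2038-10-02

Both dates share Julian Day Number 2465699; in the Gregorian calendar that is 2 October 2038 CE.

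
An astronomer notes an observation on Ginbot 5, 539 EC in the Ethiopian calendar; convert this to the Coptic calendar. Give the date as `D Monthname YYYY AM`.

5 Pashons 263 AM

The source date corresponds to 2 May 547 in the proleptic Gregorian calendar (JDN 1920969).
That day falls on 5 Pashons 263 AM in the Coptic calendar.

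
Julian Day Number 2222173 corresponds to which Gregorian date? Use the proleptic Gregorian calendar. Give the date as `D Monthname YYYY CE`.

1 January 1372 CE

JDN 2451545 is 1 Jan 2000; 2222173 is −229372 days from there.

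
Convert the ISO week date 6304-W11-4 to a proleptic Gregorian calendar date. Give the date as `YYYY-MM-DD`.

6304-03-17

ISO week 1 of 6304 is the week containing the first Thursday of 6304.
Week 11, day 4 (Thursday) lands on 6304-03-17.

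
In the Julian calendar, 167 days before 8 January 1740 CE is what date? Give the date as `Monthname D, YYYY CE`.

July 25, 1739 CE

JDN of 8 January 1740 CE = 2356600.
2356600 − 167 = 2356433.
JDN 2356433 in the Julian calendar is July 25, 1739 CE.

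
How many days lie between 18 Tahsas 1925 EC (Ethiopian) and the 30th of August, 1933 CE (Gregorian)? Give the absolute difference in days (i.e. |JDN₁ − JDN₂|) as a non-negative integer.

246

JDN of the first date = 2427069.
JDN of the second date = 2427315.
|2427315 − 2427069| = 246.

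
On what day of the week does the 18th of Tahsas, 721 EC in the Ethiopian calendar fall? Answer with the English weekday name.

Equivalently 18 December 728 Gregorian, JDN 1987308.
1987308 ≡ 1 (mod 7); counting from Monday = 0 gives Tuesday.

Tuesday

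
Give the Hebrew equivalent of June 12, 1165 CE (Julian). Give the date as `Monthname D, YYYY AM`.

Sivan 30, 4925 AM

Julian Day Number of the source date = 2146737.
Converting JDN 2146737 to the Hebrew calendar gives 30 Sivan 4925 AM.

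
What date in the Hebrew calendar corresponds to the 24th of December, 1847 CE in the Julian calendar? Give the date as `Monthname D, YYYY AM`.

Tevet 29, 5608 AM

Both dates share Julian Day Number 2396032; in the Hebrew calendar that is 29 Tevet 5608 AM.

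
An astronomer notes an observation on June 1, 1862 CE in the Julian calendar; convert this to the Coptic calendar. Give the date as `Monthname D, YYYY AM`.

Paoni 7, 1578 AM

Both dates share Julian Day Number 2401305; in the Coptic calendar that is 7 Paoni 1578 AM.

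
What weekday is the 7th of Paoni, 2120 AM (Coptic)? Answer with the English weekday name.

Thursday

This is JDN 2599271 (17 June 2404 Gregorian).
Since JDN mod 7 = 3 (0 = Monday), the day is Thursday.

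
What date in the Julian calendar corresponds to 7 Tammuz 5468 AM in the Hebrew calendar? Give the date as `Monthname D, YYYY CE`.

Both dates share Julian Day Number 2345070; in the Julian calendar that is 14 June 1708 CE.

June 14, 1708 CE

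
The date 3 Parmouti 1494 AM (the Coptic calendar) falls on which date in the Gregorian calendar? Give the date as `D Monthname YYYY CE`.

9 April 1778 CE

Both dates share Julian Day Number 2370560; in the Gregorian calendar that is 9 April 1778 CE.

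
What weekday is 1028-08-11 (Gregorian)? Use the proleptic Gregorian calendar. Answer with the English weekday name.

Monday

JDN 2096752 mod 7 = 0, and JDN 0 was a Monday, so this is a Monday.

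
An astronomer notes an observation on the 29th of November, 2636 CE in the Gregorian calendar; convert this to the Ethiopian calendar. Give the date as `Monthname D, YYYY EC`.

Both dates share Julian Day Number 2684172; in the Ethiopian calendar that is 15 Hidar 2629 EC.

Hidar 15, 2629 EC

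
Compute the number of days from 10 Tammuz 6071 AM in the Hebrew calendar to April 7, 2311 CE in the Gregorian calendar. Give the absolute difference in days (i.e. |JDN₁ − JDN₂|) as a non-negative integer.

81

First date → JDN 2565312; second date → JDN 2565231.
The interval is |2565312 − 2565231| = 81 days.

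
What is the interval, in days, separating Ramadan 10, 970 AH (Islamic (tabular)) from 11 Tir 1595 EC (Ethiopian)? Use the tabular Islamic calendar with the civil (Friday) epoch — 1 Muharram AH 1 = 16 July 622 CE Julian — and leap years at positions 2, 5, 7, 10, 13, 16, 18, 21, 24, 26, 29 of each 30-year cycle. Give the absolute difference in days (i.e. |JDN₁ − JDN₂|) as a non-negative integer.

First date → JDN 2292066; second date → JDN 2306559.
The interval is |2292066 − 2306559| = 14493 days.

14493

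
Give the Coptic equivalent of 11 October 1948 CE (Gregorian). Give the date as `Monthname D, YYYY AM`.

Both dates share Julian Day Number 2432836; in the Coptic calendar that is 1 Paopi 1665 AM.

Paopi 1, 1665 AM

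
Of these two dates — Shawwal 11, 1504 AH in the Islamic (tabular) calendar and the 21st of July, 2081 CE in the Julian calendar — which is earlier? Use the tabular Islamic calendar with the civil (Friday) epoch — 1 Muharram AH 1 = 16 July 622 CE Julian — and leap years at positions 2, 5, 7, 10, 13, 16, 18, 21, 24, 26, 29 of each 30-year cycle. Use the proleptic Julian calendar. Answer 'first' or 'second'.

Converting both to JDN: 2481329 vs 2481345; the smaller is the first.

first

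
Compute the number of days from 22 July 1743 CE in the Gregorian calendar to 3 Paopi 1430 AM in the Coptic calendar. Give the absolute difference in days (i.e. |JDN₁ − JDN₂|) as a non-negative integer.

10876

First date → JDN 2357880; second date → JDN 2347004.
The interval is |2357880 − 2347004| = 10876 days.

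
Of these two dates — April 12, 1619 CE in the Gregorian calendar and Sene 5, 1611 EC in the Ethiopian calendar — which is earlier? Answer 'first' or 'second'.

first

Converting both to JDN: 2312489 vs 2312547; the smaller is the first.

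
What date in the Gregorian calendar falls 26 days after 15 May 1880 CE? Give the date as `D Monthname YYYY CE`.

Counting 26 days forward from JDN 2407851 reaches JDN 2407877, which is 10 June 1880 CE.

10 June 1880 CE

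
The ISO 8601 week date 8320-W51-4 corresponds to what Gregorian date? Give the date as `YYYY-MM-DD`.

8320-12-16

ISO week 1 of 8320 is the week containing the first Thursday of 8320.
Week 51, day 4 (Thursday) lands on 8320-12-16.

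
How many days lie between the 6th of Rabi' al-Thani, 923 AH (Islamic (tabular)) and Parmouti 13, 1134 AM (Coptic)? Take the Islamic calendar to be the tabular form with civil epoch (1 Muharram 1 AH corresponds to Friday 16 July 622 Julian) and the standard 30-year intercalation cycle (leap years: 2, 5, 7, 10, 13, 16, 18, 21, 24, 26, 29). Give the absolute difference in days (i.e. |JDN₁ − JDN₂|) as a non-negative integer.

36180

First date → JDN 2275260; second date → JDN 2239080.
The interval is |2275260 − 2239080| = 36180 days.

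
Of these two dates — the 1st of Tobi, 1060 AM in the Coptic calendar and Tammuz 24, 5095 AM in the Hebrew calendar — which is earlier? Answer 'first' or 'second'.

The two dates have Julian Day Numbers 2211950 and 2208863 respectively.
Since 2208863 < 2211950, the second date comes first.

second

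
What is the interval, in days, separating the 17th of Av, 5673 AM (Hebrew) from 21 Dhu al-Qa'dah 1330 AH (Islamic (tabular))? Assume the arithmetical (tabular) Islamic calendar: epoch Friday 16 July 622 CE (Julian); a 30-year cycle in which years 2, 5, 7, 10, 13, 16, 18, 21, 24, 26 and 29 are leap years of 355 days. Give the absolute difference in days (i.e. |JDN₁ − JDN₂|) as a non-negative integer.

292

First date → JDN 2420000; second date → JDN 2419708.
The interval is |2420000 − 2419708| = 292 days.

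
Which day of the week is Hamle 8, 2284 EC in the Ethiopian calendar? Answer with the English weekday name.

Equivalently 17 July 2292 Gregorian, JDN 2558394.
Since JDN mod 7 = 6 (0 = Monday), the day is Sunday.

Sunday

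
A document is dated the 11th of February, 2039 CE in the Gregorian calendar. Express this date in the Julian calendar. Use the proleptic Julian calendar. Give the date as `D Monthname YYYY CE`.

29 January 2039 CE

For dates in this range the Gregorian date is 13 days ahead of the Julian.
11 February 2039 Gregorian − 13 days → 29 January 2039 Julian.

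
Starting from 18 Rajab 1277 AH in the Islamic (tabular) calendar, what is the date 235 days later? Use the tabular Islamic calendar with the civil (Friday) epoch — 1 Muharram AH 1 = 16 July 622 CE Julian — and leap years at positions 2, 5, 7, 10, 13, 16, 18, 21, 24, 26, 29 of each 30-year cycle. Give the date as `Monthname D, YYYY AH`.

Rabi' al-Awwal 17, 1278 AH

The starting date is JDN 2400806; 2400806 + 235 = 2401041.
JDN 2401041 corresponds to Rabi' al-Awwal 17, 1278 AH.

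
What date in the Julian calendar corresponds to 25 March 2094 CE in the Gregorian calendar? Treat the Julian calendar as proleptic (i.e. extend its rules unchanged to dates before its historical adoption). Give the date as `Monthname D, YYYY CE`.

At this point the Julian calendar is 13 days behind the Gregorian.
25 March 2094 Gregorian − 13 days → 12 March 2094 Julian.

March 12, 2094 CE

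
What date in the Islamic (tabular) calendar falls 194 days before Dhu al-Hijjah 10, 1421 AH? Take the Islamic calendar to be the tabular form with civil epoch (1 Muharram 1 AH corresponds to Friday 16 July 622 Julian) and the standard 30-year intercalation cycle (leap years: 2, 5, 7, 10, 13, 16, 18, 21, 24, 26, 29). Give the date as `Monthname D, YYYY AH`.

The starting date is JDN 2451975; 2451975 − 194 = 2451781.
JDN 2451781 corresponds to Jumada al-Awwal 23, 1421 AH.

Jumada al-Awwal 23, 1421 AH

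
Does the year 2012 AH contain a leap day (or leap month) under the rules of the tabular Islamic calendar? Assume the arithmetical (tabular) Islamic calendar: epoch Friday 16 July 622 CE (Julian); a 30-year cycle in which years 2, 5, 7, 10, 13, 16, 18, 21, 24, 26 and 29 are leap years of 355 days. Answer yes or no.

yes

Year 2012 AH is year 2 of its 30-year cycle; leap positions are 2, 5, 7, 10, 13, 16, 18, 21, 24, 26, 29, so it is a leap year (355 days).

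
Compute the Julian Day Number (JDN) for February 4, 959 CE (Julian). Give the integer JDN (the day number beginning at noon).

In the proleptic Gregorian calendar the same day is 9 February 959.
JDN 2400001 is 17 November 1858 CE (Gregorian), MJD 0; the target day is −328634 days from there, so JDN = 2071367.

2071367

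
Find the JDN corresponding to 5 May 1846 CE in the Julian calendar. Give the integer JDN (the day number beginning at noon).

2395434

Equivalently 17 May 1846 (Gregorian).
JDN 2299161 is 15 October 1582 CE (Gregorian); the target day is +96273 days from there, so JDN = 2395434.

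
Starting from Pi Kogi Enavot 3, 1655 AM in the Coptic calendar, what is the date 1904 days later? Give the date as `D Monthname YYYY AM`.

15 Hathor 1661 AM

Counting 1904 days forward from JDN 2429515 reaches JDN 2431419, which is 15 Hathor 1661 AM.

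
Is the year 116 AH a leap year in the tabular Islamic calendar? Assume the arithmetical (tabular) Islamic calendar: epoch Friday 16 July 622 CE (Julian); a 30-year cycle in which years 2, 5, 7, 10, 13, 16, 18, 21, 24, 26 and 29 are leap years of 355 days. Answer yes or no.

yes

Year 116 AH is year 26 of its 30-year cycle; leap positions are 2, 5, 7, 10, 13, 16, 18, 21, 24, 26, 29, so it is a leap year (355 days).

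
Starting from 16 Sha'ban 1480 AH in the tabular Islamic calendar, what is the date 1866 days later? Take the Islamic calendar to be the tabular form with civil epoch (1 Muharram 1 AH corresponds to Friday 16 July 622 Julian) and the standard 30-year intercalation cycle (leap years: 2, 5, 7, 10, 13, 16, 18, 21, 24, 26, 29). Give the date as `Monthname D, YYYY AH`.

The starting date is JDN 2472770; 2472770 + 1866 = 2474636.
JDN 2474636 corresponds to Dhu al-Qa'dah 22, 1485 AH.

Dhu al-Qa'dah 22, 1485 AH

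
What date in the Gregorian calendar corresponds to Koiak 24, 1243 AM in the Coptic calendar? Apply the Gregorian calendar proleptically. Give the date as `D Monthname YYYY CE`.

30 December 1526 CE

Julian Day Number of the source date = 2278783.
Converting JDN 2278783 to the Gregorian calendar gives 30 December 1526 CE.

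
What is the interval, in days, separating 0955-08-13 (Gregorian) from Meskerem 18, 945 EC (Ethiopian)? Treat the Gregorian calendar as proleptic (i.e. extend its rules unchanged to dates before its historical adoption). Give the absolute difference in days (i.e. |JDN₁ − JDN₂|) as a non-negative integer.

JDN of the first date = 2070091.
JDN of the second date = 2069034.
|2069034 − 2070091| = 1057.

1057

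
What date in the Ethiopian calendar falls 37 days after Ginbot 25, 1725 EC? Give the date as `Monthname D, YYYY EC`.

Hamle 2, 1725 EC

JDN of Ginbot 25, 1725 EC = 2354176.
2354176 + 37 = 2354213.
JDN 2354213 in the Ethiopian calendar is Hamle 2, 1725 EC.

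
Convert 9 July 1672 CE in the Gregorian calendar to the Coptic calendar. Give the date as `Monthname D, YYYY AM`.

Epip 5, 1388 AM

Julian Day Number of the source date = 2331936.
Converting JDN 2331936 to the Coptic calendar gives 5 Epip 1388 AM.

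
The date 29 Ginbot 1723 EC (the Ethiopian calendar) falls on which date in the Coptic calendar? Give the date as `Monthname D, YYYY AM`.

Both dates share Julian Day Number 2353449; in the Coptic calendar that is 29 Pashons 1447 AM.

Pashons 29, 1447 AM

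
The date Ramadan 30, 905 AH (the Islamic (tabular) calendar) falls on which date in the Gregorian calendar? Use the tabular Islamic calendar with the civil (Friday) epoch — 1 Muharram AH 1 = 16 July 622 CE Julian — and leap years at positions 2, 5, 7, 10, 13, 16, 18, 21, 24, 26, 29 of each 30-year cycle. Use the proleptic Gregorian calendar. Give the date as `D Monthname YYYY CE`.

Julian Day Number of the source date = 2269052.
Converting JDN 2269052 to the Gregorian calendar gives 9 May 1500 CE.

9 May 1500 CE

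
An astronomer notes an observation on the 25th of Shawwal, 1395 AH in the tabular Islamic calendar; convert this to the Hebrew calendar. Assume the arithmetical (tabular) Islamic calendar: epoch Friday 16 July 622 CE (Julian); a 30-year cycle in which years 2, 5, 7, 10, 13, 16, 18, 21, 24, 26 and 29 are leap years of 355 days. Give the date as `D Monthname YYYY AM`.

26 Cheshvan 5736 AM

Julian Day Number of the source date = 2442717.
Converting JDN 2442717 to the Hebrew calendar gives 26 Cheshvan 5736 AM.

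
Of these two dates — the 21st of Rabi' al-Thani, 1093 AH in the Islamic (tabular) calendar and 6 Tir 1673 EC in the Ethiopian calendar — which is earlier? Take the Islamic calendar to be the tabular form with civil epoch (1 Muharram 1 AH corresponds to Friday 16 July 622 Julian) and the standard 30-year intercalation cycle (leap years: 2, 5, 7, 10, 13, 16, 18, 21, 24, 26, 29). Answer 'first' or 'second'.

second

The two dates have Julian Day Numbers 2335517 and 2335044 respectively.
Since 2335044 < 2335517, the second date comes first.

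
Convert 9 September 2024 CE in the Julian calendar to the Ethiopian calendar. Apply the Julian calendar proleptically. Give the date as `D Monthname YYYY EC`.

12 Meskerem 2017 EC

Both dates share Julian Day Number 2460576; in the Ethiopian calendar that is 12 Meskerem 2017 EC.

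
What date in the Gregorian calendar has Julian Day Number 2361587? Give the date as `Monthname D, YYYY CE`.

September 14, 1753 CE

JDN 2451545 is 1 Jan 2000; 2361587 is −89958 days from there.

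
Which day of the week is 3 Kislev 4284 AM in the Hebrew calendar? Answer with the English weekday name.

Equivalently 28 November 523 Gregorian, JDN 1912413.
1912413 ≡ 6 (mod 7); counting from Monday = 0 gives Sunday.

Sunday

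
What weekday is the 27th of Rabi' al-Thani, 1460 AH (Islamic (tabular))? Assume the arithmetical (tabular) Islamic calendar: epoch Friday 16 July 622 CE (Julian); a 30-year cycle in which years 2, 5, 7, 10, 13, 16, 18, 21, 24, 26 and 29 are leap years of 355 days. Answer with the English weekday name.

In the Gregorian calendar this is 1 June 2038 (JDN 2465576).
Since JDN mod 7 = 1 (0 = Monday), the day is Tuesday.

Tuesday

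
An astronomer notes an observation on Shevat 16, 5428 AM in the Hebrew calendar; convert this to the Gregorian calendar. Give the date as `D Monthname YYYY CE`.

29 January 1668 CE

Both dates share Julian Day Number 2330313; in the Gregorian calendar that is 29 January 1668 CE.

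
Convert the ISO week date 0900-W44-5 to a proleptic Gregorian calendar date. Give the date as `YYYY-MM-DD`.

ISO week 1 of 900 is the week containing the first Thursday of 900.
Week 44, day 5 (Friday) lands on 0900-11-05.

0900-11-05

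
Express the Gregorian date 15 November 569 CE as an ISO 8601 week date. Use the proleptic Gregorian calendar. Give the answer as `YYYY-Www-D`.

0569-W46-3

The weekday is Wednesday (ISO weekday 3).
That Wednesday belongs to ISO week 46 of ISO year 569.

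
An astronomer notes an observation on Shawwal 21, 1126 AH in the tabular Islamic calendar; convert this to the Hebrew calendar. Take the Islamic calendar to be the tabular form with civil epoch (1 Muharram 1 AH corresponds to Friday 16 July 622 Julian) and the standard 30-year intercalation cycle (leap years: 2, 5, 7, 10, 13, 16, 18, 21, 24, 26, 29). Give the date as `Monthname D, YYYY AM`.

Cheshvan 21, 5475 AM

The source date corresponds to 30 October 1714 in the Gregorian calendar (JDN 2347388).
That day falls on 21 Cheshvan 5475 AM in the Hebrew calendar.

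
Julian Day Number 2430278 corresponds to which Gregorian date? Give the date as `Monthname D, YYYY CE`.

October 10, 1941 CE

Counting from JDN 2299161 = 15 Oct 1582 gives an offset of 131117 days.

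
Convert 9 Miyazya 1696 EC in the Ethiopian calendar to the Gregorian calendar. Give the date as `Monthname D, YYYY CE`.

Both dates share Julian Day Number 2343538; in the Gregorian calendar that is 15 April 1704 CE.

April 15, 1704 CE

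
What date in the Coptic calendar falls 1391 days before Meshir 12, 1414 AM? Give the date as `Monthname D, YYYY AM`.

Parmouti 22, 1410 AM

Counting 1391 days back from JDN 2341289 reaches JDN 2339898, which is Parmouti 22, 1410 AM.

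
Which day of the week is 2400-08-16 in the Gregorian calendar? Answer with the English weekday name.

Wednesday

Since JDN mod 7 = 2 (0 = Monday), the day is Wednesday.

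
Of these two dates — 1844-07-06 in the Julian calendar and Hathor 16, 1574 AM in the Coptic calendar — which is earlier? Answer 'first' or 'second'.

The two dates have Julian Day Numbers 2394766 and 2399643 respectively.
Since 2394766 < 2399643, the first date comes first.

first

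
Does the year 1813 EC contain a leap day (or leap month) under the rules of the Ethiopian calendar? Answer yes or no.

no

1813 mod 4 = 1; in the Ethiopian calendar a year is leap when year mod 4 = 3, so it is a common year.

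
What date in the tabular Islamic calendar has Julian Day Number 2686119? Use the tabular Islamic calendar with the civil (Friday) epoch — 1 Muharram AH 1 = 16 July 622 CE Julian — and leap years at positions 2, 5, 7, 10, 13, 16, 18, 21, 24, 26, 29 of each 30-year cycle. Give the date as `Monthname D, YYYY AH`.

JDN 2686119 is 30 March 2642 in the Gregorian calendar.
In the tabular Islamic calendar that day is Ramadan 7, 2082 AH.

Ramadan 7, 2082 AH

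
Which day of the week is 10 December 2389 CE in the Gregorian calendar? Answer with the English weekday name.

Sunday

2593968 ≡ 6 (mod 7); counting from Monday = 0 gives Sunday.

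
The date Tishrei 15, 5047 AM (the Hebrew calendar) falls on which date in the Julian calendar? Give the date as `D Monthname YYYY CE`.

5 October 1286 CE

Julian Day Number of the source date = 2191047.
Converting JDN 2191047 to the Julian calendar gives 5 October 1286 CE.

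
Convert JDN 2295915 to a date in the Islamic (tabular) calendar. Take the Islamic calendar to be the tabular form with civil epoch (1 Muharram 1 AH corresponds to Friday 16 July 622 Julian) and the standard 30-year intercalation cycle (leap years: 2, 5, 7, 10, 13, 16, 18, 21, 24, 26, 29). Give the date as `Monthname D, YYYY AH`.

The proleptic Gregorian equivalent of JDN 2295915 is 25 November 1573.
In the tabular Islamic calendar that day is Rajab 20, 981 AH.

Rajab 20, 981 AH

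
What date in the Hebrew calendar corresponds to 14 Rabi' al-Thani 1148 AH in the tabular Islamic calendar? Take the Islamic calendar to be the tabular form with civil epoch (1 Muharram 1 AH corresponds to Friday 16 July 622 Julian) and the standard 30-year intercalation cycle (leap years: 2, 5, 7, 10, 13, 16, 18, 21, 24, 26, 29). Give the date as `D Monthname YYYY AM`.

Both dates share Julian Day Number 2355001; in the Hebrew calendar that is 16 Elul 5495 AM.

16 Elul 5495 AM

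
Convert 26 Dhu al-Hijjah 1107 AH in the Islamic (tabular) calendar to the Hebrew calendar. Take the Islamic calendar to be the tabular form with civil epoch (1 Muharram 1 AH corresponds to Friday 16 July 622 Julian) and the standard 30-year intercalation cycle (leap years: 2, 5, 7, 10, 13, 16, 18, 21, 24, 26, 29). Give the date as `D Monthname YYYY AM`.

27 Tammuz 5456 AM

Julian Day Number of the source date = 2340720.
Converting JDN 2340720 to the Hebrew calendar gives 27 Tammuz 5456 AM.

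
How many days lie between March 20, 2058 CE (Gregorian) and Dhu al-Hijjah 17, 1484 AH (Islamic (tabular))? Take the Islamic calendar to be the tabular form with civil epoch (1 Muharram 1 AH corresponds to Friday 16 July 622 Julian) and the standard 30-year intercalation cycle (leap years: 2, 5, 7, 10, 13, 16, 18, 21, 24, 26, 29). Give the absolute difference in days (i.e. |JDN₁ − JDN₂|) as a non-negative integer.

1499

JDN of the first date = 2472808.
JDN of the second date = 2474307.
|2474307 − 2472808| = 1499.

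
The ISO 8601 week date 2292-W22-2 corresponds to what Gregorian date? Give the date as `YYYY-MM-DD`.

2292-05-31

ISO week 1 of 2292 is the week containing the first Thursday of 2292.
Week 22, day 2 (Tuesday) lands on 2292-05-31.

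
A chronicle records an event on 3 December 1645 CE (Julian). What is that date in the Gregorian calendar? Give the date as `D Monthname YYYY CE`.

For dates in this range the Gregorian date is 10 days ahead of the Julian.
3 December 1645 Julian + 10 days → 13 December 1645 Gregorian.

13 December 1645 CE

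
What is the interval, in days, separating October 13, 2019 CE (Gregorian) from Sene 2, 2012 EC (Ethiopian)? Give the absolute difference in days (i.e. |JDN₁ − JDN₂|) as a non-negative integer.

240

JDN of the first date = 2458770.
JDN of the second date = 2459010.
|2459010 − 2458770| = 240.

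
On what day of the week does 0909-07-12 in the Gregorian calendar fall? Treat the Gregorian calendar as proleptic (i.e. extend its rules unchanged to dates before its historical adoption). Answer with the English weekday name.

Friday

2053258 ≡ 4 (mod 7); counting from Monday = 0 gives Friday.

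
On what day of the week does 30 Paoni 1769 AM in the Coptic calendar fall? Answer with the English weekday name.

Monday

Equivalently 7 July 2053 Gregorian, JDN 2471091.
JDN 2471091 mod 7 = 0, and JDN 0 was a Monday, so this is a Monday.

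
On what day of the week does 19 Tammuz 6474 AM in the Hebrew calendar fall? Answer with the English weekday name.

This is JDN 2712531 (23 July 2714 Gregorian).
JDN 2712531 mod 7 = 3, and JDN 0 was a Monday, so this is a Thursday.

Thursday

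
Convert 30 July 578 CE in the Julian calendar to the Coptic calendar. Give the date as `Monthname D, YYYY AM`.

Both dates share Julian Day Number 1932383; in the Coptic calendar that is 6 Mesori 294 AM.

Mesori 6, 294 AM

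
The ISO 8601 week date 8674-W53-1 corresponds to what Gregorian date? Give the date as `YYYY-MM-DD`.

8674-12-28

ISO week 1 of 8674 is the week containing the first Thursday of 8674.
Week 53, day 1 (Monday) lands on 8674-12-28.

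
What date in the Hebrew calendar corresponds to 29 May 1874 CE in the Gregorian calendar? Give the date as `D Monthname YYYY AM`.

13 Sivan 5634 AM

Both dates share Julian Day Number 2405673; in the Hebrew calendar that is 13 Sivan 5634 AM.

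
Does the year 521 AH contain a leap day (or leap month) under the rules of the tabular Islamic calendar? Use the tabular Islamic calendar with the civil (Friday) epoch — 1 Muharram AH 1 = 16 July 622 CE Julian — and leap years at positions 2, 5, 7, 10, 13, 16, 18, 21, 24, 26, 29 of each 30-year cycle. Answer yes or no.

Year 521 AH is year 11 of its 30-year cycle; leap positions are 2, 5, 7, 10, 13, 16, 18, 21, 24, 26, 29, so it is a common year (354 days).

no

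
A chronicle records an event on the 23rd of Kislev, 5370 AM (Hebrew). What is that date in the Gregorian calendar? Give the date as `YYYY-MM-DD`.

1609-12-19

Julian Day Number of the source date = 2309088.
Converting JDN 2309088 to the Gregorian calendar gives 19 December 1609 CE.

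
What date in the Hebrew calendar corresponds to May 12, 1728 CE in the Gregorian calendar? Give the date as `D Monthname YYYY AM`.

4 Sivan 5488 AM

Both dates share Julian Day Number 2352331; in the Hebrew calendar that is 4 Sivan 5488 AM.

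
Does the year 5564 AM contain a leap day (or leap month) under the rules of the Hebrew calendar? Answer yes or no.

Hebrew year 5564 is year 16 of its 19-year Metonic cycle; leap years are at positions 3, 6, 8, 11, 14, 17, 19, so it is a common year (12 months).

no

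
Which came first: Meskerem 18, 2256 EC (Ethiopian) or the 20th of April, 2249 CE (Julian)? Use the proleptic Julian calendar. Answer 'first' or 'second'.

second

The two dates have Julian Day Numbers 2547877 and 2542615 respectively.
Since 2542615 < 2547877, the second date comes first.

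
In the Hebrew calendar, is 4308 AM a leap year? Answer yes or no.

Hebrew year 4308 is year 14 of its 19-year Metonic cycle; leap years are at positions 3, 6, 8, 11, 14, 17, 19, so it is a leap year (13 months).

yes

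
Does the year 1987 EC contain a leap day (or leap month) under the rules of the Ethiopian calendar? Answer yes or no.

1987 mod 4 = 3; in the Ethiopian calendar a year is leap when year mod 4 = 3, so it is a leap year.

yes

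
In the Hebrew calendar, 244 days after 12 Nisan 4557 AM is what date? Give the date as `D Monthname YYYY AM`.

20 Kislev 4558 AM

JDN of 12 Nisan 4557 AM = 2012236.
2012236 + 244 = 2012480.
JDN 2012480 in the Hebrew calendar is 20 Kislev 4558 AM.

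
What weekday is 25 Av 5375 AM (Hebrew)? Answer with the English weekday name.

Thursday

In the Gregorian calendar this is 20 August 1615 (JDN 2311158).
2311158 ≡ 3 (mod 7); counting from Monday = 0 gives Thursday.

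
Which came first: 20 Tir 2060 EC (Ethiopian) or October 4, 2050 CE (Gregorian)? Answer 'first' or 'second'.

First date → JDN 2476410; second date → JDN 2470084.
JDN 2470084 < JDN 2476410, so the second date is earlier.

second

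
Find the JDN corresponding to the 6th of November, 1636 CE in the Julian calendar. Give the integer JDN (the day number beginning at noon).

Equivalently 16 November 1636 (Gregorian).
JDN 2299161 is 15 October 1582 CE (Gregorian); the target day is +19756 days from there, so JDN = 2318917.

2318917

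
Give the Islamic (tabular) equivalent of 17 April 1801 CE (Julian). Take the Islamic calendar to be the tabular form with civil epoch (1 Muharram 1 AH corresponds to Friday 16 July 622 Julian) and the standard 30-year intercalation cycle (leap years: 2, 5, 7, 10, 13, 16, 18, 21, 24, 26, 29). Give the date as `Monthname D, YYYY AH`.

Dhu al-Hijjah 15, 1215 AH

The source date corresponds to 29 April 1801 in the Gregorian calendar (JDN 2378980).
That day falls on 15 Dhu al-Hijjah 1215 AH in the tabular Islamic calendar.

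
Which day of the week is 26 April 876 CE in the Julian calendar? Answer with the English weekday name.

This is JDN 2041133 (30 April 876 Gregorian).
2041133 ≡ 3 (mod 7); counting from Monday = 0 gives Thursday.

Thursday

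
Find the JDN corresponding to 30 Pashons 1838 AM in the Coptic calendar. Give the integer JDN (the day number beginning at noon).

2496263

In the Gregorian calendar the same day is 8 June 2122.
JDN 2400001 is 17 November 1858 CE (Gregorian), MJD 0; the target day is +96262 days from there, so JDN = 2496263.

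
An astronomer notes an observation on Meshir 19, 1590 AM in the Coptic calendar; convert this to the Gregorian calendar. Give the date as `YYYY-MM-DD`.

Julian Day Number of the source date = 2405580.
Converting JDN 2405580 to the Gregorian calendar gives 25 February 1874 CE.

1874-02-25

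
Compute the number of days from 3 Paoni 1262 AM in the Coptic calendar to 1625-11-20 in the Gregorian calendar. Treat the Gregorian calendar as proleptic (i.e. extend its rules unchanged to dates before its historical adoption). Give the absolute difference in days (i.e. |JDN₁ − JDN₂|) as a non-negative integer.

JDN of the first date = 2285882.
JDN of the second date = 2314903.
|2314903 − 2285882| = 29021.

29021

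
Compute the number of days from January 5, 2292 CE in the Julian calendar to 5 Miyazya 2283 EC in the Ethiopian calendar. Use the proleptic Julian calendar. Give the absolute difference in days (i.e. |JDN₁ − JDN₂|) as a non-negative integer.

280

First date → JDN 2558215; second date → JDN 2557935.
The interval is |2558215 − 2557935| = 280 days.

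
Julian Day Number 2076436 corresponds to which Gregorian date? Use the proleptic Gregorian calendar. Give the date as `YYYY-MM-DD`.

0972-12-26

JDN 2451545 is 1 Jan 2000; 2076436 is −375109 days from there.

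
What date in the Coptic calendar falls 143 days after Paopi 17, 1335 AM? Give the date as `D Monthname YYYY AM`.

The starting date is JDN 2312319; 2312319 + 143 = 2312462.
JDN 2312462 corresponds to 10 Paremhat 1335 AM.

10 Paremhat 1335 AM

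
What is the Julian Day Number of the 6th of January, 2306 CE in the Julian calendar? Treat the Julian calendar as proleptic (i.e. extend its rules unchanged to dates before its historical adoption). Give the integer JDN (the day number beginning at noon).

Equivalently 22 January 2306 (Gregorian).
JDN 2451545 is 1 January 2000 CE (Gregorian); the target day is +111785 days from there, so JDN = 2563330.

2563330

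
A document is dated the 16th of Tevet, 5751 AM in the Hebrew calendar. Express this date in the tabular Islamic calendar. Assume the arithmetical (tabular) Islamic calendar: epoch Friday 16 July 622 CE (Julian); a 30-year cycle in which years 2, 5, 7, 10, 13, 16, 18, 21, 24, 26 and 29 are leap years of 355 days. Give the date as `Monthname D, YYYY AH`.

Both dates share Julian Day Number 2448259; in the tabular Islamic calendar that is 15 Jumada al-Thani 1411 AH.

Jumada al-Thani 15, 1411 AH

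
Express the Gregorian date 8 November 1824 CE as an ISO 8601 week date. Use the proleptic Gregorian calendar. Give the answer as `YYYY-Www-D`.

1824-W46-1

The weekday is Monday (ISO weekday 1).
That Monday belongs to ISO week 46 of ISO year 1824.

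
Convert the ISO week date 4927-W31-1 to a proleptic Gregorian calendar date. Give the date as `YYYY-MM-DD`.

4927-07-28

ISO week 1 of 4927 is the week containing the first Thursday of 4927.
Week 31, day 1 (Monday) lands on 4927-07-28.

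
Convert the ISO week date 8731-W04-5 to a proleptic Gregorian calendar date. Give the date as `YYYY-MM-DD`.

8731-01-23

ISO week 1 of 8731 is the week containing the first Thursday of 8731.
Week 4, day 5 (Friday) lands on 8731-01-23.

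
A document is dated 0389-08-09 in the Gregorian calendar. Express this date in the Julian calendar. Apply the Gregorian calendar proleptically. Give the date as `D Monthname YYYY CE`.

The Julian–Gregorian offset here is 1 day (Julian trailing).
9 August 389 Gregorian − 1 day → 8 August 389 Julian.

8 August 389 CE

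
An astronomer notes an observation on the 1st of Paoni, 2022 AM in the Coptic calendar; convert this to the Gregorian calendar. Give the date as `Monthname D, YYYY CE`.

June 11, 2306 CE

Both dates share Julian Day Number 2563470; in the Gregorian calendar that is 11 June 2306 CE.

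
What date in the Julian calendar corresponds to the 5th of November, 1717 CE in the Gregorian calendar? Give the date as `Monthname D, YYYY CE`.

At this point the Julian calendar is 11 days behind the Gregorian.
5 November 1717 Gregorian − 11 days → 25 October 1717 Julian.

October 25, 1717 CE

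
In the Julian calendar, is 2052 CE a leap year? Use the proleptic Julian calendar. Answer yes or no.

yes

2052 mod 4 = 0, so it is a leap year in the Julian calendar.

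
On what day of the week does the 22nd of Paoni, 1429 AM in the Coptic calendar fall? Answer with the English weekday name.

Equivalently 27 June 1713 Gregorian, JDN 2346898.
2346898 ≡ 1 (mod 7); counting from Monday = 0 gives Tuesday.

Tuesday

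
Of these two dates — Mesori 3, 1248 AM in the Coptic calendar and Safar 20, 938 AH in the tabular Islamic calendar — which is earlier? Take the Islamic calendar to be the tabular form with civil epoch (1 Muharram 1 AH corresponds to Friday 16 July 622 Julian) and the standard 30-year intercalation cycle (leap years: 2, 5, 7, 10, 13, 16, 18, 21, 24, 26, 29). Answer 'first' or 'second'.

second

Converting both to JDN: 2280829 vs 2280531; the smaller is the second.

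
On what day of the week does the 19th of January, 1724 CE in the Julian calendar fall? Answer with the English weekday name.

In the Gregorian calendar this is 30 January 1724 (JDN 2350767).
2350767 ≡ 6 (mod 7); counting from Monday = 0 gives Sunday.

Sunday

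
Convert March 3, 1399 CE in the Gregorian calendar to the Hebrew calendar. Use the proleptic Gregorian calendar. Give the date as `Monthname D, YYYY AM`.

Adar 17, 5159 AM

Julian Day Number of the source date = 2232096.
Converting JDN 2232096 to the Hebrew calendar gives 17 Adar 5159 AM.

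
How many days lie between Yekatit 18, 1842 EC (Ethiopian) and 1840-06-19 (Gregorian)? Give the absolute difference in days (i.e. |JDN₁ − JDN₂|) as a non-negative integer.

3537

First date → JDN 2396813; second date → JDN 2393276.
The interval is |2396813 − 2393276| = 3537 days.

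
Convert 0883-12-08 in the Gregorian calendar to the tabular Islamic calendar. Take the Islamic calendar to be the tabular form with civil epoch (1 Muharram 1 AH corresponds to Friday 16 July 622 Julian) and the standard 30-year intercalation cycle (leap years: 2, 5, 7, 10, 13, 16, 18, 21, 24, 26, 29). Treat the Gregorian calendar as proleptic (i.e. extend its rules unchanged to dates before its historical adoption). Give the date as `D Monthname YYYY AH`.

Both dates share Julian Day Number 2043911; in the tabular Islamic calendar that is 29 Jumada al-Awwal 270 AH.

29 Jumada al-Awwal 270 AH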